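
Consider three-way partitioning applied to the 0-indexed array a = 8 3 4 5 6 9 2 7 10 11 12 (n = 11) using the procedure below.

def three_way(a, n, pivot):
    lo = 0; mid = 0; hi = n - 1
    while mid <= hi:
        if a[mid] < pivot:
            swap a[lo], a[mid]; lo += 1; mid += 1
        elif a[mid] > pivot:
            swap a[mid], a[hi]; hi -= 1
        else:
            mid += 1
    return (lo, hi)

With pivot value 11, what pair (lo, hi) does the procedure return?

lo=0 mid=0 hi=10
8<11: swap(0,0), lo=1 mid=1 ⇒ 8 3 4 5 6 9 2 7 10 11 12
3<11: swap(1,1), lo=2 mid=2 ⇒ 8 3 4 5 6 9 2 7 10 11 12
4<11: swap(2,2), lo=3 mid=3 ⇒ 8 3 4 5 6 9 2 7 10 11 12
5<11: swap(3,3), lo=4 mid=4 ⇒ 8 3 4 5 6 9 2 7 10 11 12
6<11: swap(4,4), lo=5 mid=5 ⇒ 8 3 4 5 6 9 2 7 10 11 12
9<11: swap(5,5), lo=6 mid=6 ⇒ 8 3 4 5 6 9 2 7 10 11 12
2<11: swap(6,6), lo=7 mid=7 ⇒ 8 3 4 5 6 9 2 7 10 11 12
7<11: swap(7,7), lo=8 mid=8 ⇒ 8 3 4 5 6 9 2 7 10 11 12
10<11: swap(8,8), lo=9 mid=9 ⇒ 8 3 4 5 6 9 2 7 10 11 12
11=11: mid=10
12>11: swap(10,10), hi=9 ⇒ 8 3 4 5 6 9 2 7 10 11 12
done. lo=9 hi=9; a=8 3 4 5 6 9 2 7 10 11 12

(9, 9)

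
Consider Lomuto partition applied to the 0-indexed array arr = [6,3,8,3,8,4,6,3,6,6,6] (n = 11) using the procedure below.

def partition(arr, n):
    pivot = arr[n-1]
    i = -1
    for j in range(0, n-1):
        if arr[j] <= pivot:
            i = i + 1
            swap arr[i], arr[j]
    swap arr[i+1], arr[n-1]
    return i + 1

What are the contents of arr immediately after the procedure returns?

[6,3,3,4,6,3,6,6,6,8,8]

pivot = arr[10] = 6; i = -1
j=0: arr[0]=6 ≤ 6 → i=0, swap arr[0],arr[0] (no change) → [6,3,8,3,8,4,6,3,6,6,6]
j=1: arr[1]=3 ≤ 6 → i=1, swap arr[1],arr[1] (no change) → [6,3,8,3,8,4,6,3,6,6,6]
j=2: arr[2]=8 > 6 → no swap
j=3: arr[3]=3 ≤ 6 → i=2, swap arr[2],arr[3] → [6,3,3,8,8,4,6,3,6,6,6]
j=4: arr[4]=8 > 6 → no swap
j=5: arr[5]=4 ≤ 6 → i=3, swap arr[3],arr[5] → [6,3,3,4,8,8,6,3,6,6,6]
j=6: arr[6]=6 ≤ 6 → i=4, swap arr[4],arr[6] → [6,3,3,4,6,8,8,3,6,6,6]
j=7: arr[7]=3 ≤ 6 → i=5, swap arr[5],arr[7] → [6,3,3,4,6,3,8,8,6,6,6]
j=8: arr[8]=6 ≤ 6 → i=6, swap arr[6],arr[8] → [6,3,3,4,6,3,6,8,8,6,6]
j=9: arr[9]=6 ≤ 6 → i=7, swap arr[7],arr[9] → [6,3,3,4,6,3,6,6,8,8,6]
final swap arr[8],arr[10] → [6,3,3,4,6,3,6,6,6,8,8]; return 8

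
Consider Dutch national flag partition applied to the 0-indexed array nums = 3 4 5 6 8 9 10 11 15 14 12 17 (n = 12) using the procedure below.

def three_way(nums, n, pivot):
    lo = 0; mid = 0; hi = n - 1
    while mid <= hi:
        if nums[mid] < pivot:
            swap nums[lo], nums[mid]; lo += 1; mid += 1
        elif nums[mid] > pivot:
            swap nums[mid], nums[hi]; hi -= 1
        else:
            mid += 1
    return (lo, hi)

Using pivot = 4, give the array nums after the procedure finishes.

3 4 6 8 9 10 11 15 14 12 17 5

lo=0 mid=0 hi=11
3<4: swap(0,0), lo=1 mid=1 ⇒ 3 4 5 6 8 9 10 11 15 14 12 17
4=4: mid=2
5>4: swap(2,11), hi=10 ⇒ 3 4 17 6 8 9 10 11 15 14 12 5
17>4: swap(2,10), hi=9 ⇒ 3 4 12 6 8 9 10 11 15 14 17 5
12>4: swap(2,9), hi=8 ⇒ 3 4 14 6 8 9 10 11 15 12 17 5
14>4: swap(2,8), hi=7 ⇒ 3 4 15 6 8 9 10 11 14 12 17 5
15>4: swap(2,7), hi=6 ⇒ 3 4 11 6 8 9 10 15 14 12 17 5
11>4: swap(2,6), hi=5 ⇒ 3 4 10 6 8 9 11 15 14 12 17 5
10>4: swap(2,5), hi=4 ⇒ 3 4 9 6 8 10 11 15 14 12 17 5
9>4: swap(2,4), hi=3 ⇒ 3 4 8 6 9 10 11 15 14 12 17 5
8>4: swap(2,3), hi=2 ⇒ 3 4 6 8 9 10 11 15 14 12 17 5
6>4: swap(2,2), hi=1 ⇒ 3 4 6 8 9 10 11 15 14 12 17 5
done. lo=1 hi=1; nums=3 4 6 8 9 10 11 15 14 12 17 5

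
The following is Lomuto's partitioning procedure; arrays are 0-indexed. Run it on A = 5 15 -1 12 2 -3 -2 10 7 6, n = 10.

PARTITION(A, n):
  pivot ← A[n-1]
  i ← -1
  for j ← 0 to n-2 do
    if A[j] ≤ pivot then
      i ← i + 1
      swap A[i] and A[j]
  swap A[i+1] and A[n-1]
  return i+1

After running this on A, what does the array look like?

pivot=6, i=-1
j=0: 5≤6, i=0, swap(0,0) ⇒ 5 15 -1 12 2 -3 -2 10 7 6
j=1: 15>6, skip
j=2: -1≤6, i=1, swap(1,2) ⇒ 5 -1 15 12 2 -3 -2 10 7 6
j=3: 12>6, skip
j=4: 2≤6, i=2, swap(2,4) ⇒ 5 -1 2 12 15 -3 -2 10 7 6
j=5: -3≤6, i=3, swap(3,5) ⇒ 5 -1 2 -3 15 12 -2 10 7 6
j=6: -2≤6, i=4, swap(4,6) ⇒ 5 -1 2 -3 -2 12 15 10 7 6
j=7: 10>6, skip
j=8: 7>6, skip
swap(5,9) ⇒ 5 -1 2 -3 -2 6 15 10 7 12; return 5

5 -1 2 -3 -2 6 15 10 7 12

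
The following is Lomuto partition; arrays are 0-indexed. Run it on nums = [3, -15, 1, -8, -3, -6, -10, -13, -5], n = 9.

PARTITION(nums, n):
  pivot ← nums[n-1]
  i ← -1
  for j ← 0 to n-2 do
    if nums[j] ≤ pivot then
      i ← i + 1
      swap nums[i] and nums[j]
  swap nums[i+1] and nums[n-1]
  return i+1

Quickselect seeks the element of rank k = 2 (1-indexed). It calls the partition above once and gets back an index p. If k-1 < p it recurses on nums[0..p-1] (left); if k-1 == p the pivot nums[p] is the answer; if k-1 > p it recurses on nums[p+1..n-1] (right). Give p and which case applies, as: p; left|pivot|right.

pivot = nums[8] = -5; i = -1
j=0: nums[0]=3 > -5 → no swap
j=1: nums[1]=-15 ≤ -5 → i=0, swap nums[0],nums[1] → [-15, 3, 1, -8, -3, -6, -10, -13, -5]
j=2: nums[2]=1 > -5 → no swap
j=3: nums[3]=-8 ≤ -5 → i=1, swap nums[1],nums[3] → [-15, -8, 1, 3, -3, -6, -10, -13, -5]
j=4: nums[4]=-3 > -5 → no swap
j=5: nums[5]=-6 ≤ -5 → i=2, swap nums[2],nums[5] → [-15, -8, -6, 3, -3, 1, -10, -13, -5]
j=6: nums[6]=-10 ≤ -5 → i=3, swap nums[3],nums[6] → [-15, -8, -6, -10, -3, 1, 3, -13, -5]
j=7: nums[7]=-13 ≤ -5 → i=4, swap nums[4],nums[7] → [-15, -8, -6, -10, -13, 1, 3, -3, -5]
final swap nums[5],nums[8] → [-15, -8, -6, -10, -13, -5, 3, -3, 1]; return 5
p = 5; k-1 = 1 < 5 ⇒ left

5; left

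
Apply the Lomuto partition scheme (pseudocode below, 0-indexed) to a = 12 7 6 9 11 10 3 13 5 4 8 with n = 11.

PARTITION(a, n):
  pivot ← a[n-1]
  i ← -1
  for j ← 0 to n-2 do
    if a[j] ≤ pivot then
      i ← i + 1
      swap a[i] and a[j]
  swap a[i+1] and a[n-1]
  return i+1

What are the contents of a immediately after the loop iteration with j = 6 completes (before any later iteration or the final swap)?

pivot=8, i=-1
j=0: 12>8, skip
j=1: 7≤8, i=0, swap(0,1) ⇒ 7 12 6 9 11 10 3 13 5 4 8
j=2: 6≤8, i=1, swap(1,2) ⇒ 7 6 12 9 11 10 3 13 5 4 8
j=3: 9>8, skip
j=4: 11>8, skip
j=5: 10>8, skip
j=6: 3≤8, i=2, swap(2,6) ⇒ 7 6 3 9 11 10 12 13 5 4 8
(after j=6) a = 7 6 3 9 11 10 12 13 5 4 8

7 6 3 9 11 10 12 13 5 4 8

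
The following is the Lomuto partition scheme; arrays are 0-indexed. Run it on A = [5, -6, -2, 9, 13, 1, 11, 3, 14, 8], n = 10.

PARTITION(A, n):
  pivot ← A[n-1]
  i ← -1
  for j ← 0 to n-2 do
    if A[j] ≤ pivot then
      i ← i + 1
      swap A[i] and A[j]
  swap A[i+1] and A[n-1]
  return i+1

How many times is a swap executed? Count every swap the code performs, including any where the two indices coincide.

pivot = A[9] = 8; i = -1
j=0: A[0]=5 ≤ 8 → i=0, swap A[0],A[0] (no change) → [5, -6, -2, 9, 13, 1, 11, 3, 14, 8]
j=1: A[1]=-6 ≤ 8 → i=1, swap A[1],A[1] (no change) → [5, -6, -2, 9, 13, 1, 11, 3, 14, 8]
j=2: A[2]=-2 ≤ 8 → i=2, swap A[2],A[2] (no change) → [5, -6, -2, 9, 13, 1, 11, 3, 14, 8]
j=3: A[3]=9 > 8 → no swap
j=4: A[4]=13 > 8 → no swap
j=5: A[5]=1 ≤ 8 → i=3, swap A[3],A[5] → [5, -6, -2, 1, 13, 9, 11, 3, 14, 8]
j=6: A[6]=11 > 8 → no swap
j=7: A[7]=3 ≤ 8 → i=4, swap A[4],A[7] → [5, -6, -2, 1, 3, 9, 11, 13, 14, 8]
j=8: A[8]=14 > 8 → no swap
final swap A[5],A[9] → [5, -6, -2, 1, 3, 8, 11, 13, 14, 9]; return 5

6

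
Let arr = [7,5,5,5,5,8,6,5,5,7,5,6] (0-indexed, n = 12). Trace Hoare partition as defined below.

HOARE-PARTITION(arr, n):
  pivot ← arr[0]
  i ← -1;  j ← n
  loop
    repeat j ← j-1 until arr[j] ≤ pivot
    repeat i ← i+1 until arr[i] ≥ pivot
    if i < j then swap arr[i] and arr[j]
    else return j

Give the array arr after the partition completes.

[6,5,5,5,5,5,6,5,5,7,8,7]

pivot = arr[0] = 7; i = -1, j = 12
j→11 (arr[11]=6≤7), i→0 (arr[0]=7≥7); i<j, swap → [6,5,5,5,5,8,6,5,5,7,5,7]
j→10 (arr[10]=5≤7), i→5 (arr[5]=8≥7); i<j, swap → [6,5,5,5,5,5,6,5,5,7,8,7]
j→9, i→9; i≥j, return j=9. arr = [6,5,5,5,5,5,6,5,5,7,8,7]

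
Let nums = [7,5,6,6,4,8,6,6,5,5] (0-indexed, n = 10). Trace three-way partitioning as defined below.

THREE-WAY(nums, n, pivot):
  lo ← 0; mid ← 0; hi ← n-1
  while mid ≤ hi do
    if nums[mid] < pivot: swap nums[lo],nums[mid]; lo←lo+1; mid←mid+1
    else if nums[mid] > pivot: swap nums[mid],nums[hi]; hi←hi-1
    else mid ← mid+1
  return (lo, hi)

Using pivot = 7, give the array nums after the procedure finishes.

[5,6,6,4,5,6,6,5,7,8]

pivot = 7; lo=0, mid=0, hi=9
nums[mid]=7=7: mid=1
nums[mid]=5<7: swap nums[0],nums[1]; lo=1,mid=2 → [5,7,6,6,4,8,6,6,5,5]
nums[mid]=6<7: swap nums[1],nums[2]; lo=2,mid=3 → [5,6,7,6,4,8,6,6,5,5]
nums[mid]=6<7: swap nums[2],nums[3]; lo=3,mid=4 → [5,6,6,7,4,8,6,6,5,5]
nums[mid]=4<7: swap nums[3],nums[4]; lo=4,mid=5 → [5,6,6,4,7,8,6,6,5,5]
nums[mid]=8>7: swap nums[5],nums[9]; hi=8 → [5,6,6,4,7,5,6,6,5,8]
nums[mid]=5<7: swap nums[4],nums[5]; lo=5,mid=6 → [5,6,6,4,5,7,6,6,5,8]
nums[mid]=6<7: swap nums[5],nums[6]; lo=6,mid=7 → [5,6,6,4,5,6,7,6,5,8]
nums[mid]=6<7: swap nums[6],nums[7]; lo=7,mid=8 → [5,6,6,4,5,6,6,7,5,8]
nums[mid]=5<7: swap nums[7],nums[8]; lo=8,mid=9 → [5,6,6,4,5,6,6,5,7,8]
end: lo=8, hi=8; nums = [5,6,6,4,5,6,6,5,7,8]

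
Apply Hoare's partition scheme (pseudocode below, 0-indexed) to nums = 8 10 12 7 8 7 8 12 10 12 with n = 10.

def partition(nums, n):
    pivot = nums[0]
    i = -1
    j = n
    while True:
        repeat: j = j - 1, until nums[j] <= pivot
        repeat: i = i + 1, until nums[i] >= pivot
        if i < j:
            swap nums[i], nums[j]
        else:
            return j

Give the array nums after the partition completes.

pivot=8
j stops at 6 (8), i stops at 0 (8); swap ⇒ 8 10 12 7 8 7 8 12 10 12
j stops at 5 (7), i stops at 1 (10); swap ⇒ 8 7 12 7 8 10 8 12 10 12
j stops at 4 (8), i stops at 2 (12); swap ⇒ 8 7 8 7 12 10 8 12 10 12
j stops at 3, i stops at 4; i≥j ⇒ return 3. nums=8 7 8 7 12 10 8 12 10 12

8 7 8 7 12 10 8 12 10 12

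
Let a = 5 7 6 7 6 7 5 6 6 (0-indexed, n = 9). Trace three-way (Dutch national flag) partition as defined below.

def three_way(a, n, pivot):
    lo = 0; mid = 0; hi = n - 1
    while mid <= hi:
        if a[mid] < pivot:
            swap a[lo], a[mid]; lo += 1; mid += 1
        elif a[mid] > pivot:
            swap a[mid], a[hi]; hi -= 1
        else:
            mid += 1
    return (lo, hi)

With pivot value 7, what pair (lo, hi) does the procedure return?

(6, 8)

pivot = 7; lo=0, mid=0, hi=8
a[mid]=5<7: swap a[0],a[0]; lo=1,mid=1 → 5 7 6 7 6 7 5 6 6
a[mid]=7=7: mid=2
a[mid]=6<7: swap a[1],a[2]; lo=2,mid=3 → 5 6 7 7 6 7 5 6 6
a[mid]=7=7: mid=4
a[mid]=6<7: swap a[2],a[4]; lo=3,mid=5 → 5 6 6 7 7 7 5 6 6
a[mid]=7=7: mid=6
a[mid]=5<7: swap a[3],a[6]; lo=4,mid=7 → 5 6 6 5 7 7 7 6 6
a[mid]=6<7: swap a[4],a[7]; lo=5,mid=8 → 5 6 6 5 6 7 7 7 6
a[mid]=6<7: swap a[5],a[8]; lo=6,mid=9 → 5 6 6 5 6 6 7 7 7
end: lo=6, hi=8; a = 5 6 6 5 6 6 7 7 7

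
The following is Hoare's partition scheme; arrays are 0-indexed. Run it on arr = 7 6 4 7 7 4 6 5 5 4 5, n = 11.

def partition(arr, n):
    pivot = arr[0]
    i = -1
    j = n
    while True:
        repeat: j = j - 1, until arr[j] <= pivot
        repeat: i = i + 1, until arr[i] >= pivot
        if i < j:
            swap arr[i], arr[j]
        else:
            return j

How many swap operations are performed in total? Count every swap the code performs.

3

pivot=7
j stops at 10 (5), i stops at 0 (7); swap ⇒ 5 6 4 7 7 4 6 5 5 4 7
j stops at 9 (4), i stops at 3 (7); swap ⇒ 5 6 4 4 7 4 6 5 5 7 7
j stops at 8 (5), i stops at 4 (7); swap ⇒ 5 6 4 4 5 4 6 5 7 7 7
j stops at 7, i stops at 8; i≥j ⇒ return 7. arr=5 6 4 4 5 4 6 5 7 7 7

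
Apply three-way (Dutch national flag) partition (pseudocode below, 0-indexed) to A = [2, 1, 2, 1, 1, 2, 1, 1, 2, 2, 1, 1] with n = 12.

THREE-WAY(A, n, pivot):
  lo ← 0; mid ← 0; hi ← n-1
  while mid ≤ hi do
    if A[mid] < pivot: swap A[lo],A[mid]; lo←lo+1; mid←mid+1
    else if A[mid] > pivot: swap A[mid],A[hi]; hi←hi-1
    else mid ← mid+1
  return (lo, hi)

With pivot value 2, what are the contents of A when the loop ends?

lo=0 mid=0 hi=11
2=2: mid=1
1<2: swap(0,1), lo=1 mid=2 ⇒ [1, 2, 2, 1, 1, 2, 1, 1, 2, 2, 1, 1]
2=2: mid=3
1<2: swap(1,3), lo=2 mid=4 ⇒ [1, 1, 2, 2, 1, 2, 1, 1, 2, 2, 1, 1]
1<2: swap(2,4), lo=3 mid=5 ⇒ [1, 1, 1, 2, 2, 2, 1, 1, 2, 2, 1, 1]
2=2: mid=6
1<2: swap(3,6), lo=4 mid=7 ⇒ [1, 1, 1, 1, 2, 2, 2, 1, 2, 2, 1, 1]
1<2: swap(4,7), lo=5 mid=8 ⇒ [1, 1, 1, 1, 1, 2, 2, 2, 2, 2, 1, 1]
2=2: mid=9
2=2: mid=10
1<2: swap(5,10), lo=6 mid=11 ⇒ [1, 1, 1, 1, 1, 1, 2, 2, 2, 2, 2, 1]
1<2: swap(6,11), lo=7 mid=12 ⇒ [1, 1, 1, 1, 1, 1, 1, 2, 2, 2, 2, 2]
done. lo=7 hi=11; A=[1, 1, 1, 1, 1, 1, 1, 2, 2, 2, 2, 2]

[1, 1, 1, 1, 1, 1, 1, 2, 2, 2, 2, 2]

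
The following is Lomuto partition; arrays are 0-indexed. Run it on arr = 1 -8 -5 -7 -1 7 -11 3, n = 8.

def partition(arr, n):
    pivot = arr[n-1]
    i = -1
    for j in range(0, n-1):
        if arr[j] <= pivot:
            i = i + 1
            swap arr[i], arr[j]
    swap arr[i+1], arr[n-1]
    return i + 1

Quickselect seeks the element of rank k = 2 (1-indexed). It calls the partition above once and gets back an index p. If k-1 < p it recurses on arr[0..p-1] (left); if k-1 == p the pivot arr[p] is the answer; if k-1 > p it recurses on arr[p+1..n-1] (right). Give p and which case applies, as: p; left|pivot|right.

pivot = arr[7] = 3; i = -1
j=0: arr[0]=1 ≤ 3 → i=0, swap arr[0],arr[0] (no change) → 1 -8 -5 -7 -1 7 -11 3
j=1: arr[1]=-8 ≤ 3 → i=1, swap arr[1],arr[1] (no change) → 1 -8 -5 -7 -1 7 -11 3
j=2: arr[2]=-5 ≤ 3 → i=2, swap arr[2],arr[2] (no change) → 1 -8 -5 -7 -1 7 -11 3
j=3: arr[3]=-7 ≤ 3 → i=3, swap arr[3],arr[3] (no change) → 1 -8 -5 -7 -1 7 -11 3
j=4: arr[4]=-1 ≤ 3 → i=4, swap arr[4],arr[4] (no change) → 1 -8 -5 -7 -1 7 -11 3
j=5: arr[5]=7 > 3 → no swap
j=6: arr[6]=-11 ≤ 3 → i=5, swap arr[5],arr[6] → 1 -8 -5 -7 -1 -11 7 3
final swap arr[6],arr[7] → 1 -8 -5 -7 -1 -11 3 7; return 6
p = 6; k-1 = 1 < 6 ⇒ left

6; left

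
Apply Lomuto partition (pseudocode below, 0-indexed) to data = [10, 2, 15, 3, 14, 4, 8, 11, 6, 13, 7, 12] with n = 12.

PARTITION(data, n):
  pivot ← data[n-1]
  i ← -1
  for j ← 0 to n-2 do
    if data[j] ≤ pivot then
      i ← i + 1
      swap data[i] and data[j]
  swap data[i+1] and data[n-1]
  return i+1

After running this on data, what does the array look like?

[10, 2, 3, 4, 8, 11, 6, 7, 12, 13, 15, 14]

pivot=12, i=-1
j=0: 10≤12, i=0, swap(0,0) ⇒ [10, 2, 15, 3, 14, 4, 8, 11, 6, 13, 7, 12]
j=1: 2≤12, i=1, swap(1,1) ⇒ [10, 2, 15, 3, 14, 4, 8, 11, 6, 13, 7, 12]
j=2: 15>12, skip
j=3: 3≤12, i=2, swap(2,3) ⇒ [10, 2, 3, 15, 14, 4, 8, 11, 6, 13, 7, 12]
j=4: 14>12, skip
j=5: 4≤12, i=3, swap(3,5) ⇒ [10, 2, 3, 4, 14, 15, 8, 11, 6, 13, 7, 12]
j=6: 8≤12, i=4, swap(4,6) ⇒ [10, 2, 3, 4, 8, 15, 14, 11, 6, 13, 7, 12]
j=7: 11≤12, i=5, swap(5,7) ⇒ [10, 2, 3, 4, 8, 11, 14, 15, 6, 13, 7, 12]
j=8: 6≤12, i=6, swap(6,8) ⇒ [10, 2, 3, 4, 8, 11, 6, 15, 14, 13, 7, 12]
j=9: 13>12, skip
j=10: 7≤12, i=7, swap(7,10) ⇒ [10, 2, 3, 4, 8, 11, 6, 7, 14, 13, 15, 12]
swap(8,11) ⇒ [10, 2, 3, 4, 8, 11, 6, 7, 12, 13, 15, 14]; return 8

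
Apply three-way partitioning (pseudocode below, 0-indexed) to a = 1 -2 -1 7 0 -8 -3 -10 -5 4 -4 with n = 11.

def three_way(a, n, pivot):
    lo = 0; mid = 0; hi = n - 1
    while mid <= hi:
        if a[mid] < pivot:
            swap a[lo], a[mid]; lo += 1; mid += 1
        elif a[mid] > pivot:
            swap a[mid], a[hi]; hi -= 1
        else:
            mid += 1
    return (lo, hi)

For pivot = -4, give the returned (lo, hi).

(3, 3)

pivot = -4; lo=0, mid=0, hi=10
a[mid]=1>-4: swap a[0],a[10]; hi=9 → -4 -2 -1 7 0 -8 -3 -10 -5 4 1
a[mid]=-4=-4: mid=1
a[mid]=-2>-4: swap a[1],a[9]; hi=8 → -4 4 -1 7 0 -8 -3 -10 -5 -2 1
a[mid]=4>-4: swap a[1],a[8]; hi=7 → -4 -5 -1 7 0 -8 -3 -10 4 -2 1
a[mid]=-5<-4: swap a[0],a[1]; lo=1,mid=2 → -5 -4 -1 7 0 -8 -3 -10 4 -2 1
a[mid]=-1>-4: swap a[2],a[7]; hi=6 → -5 -4 -10 7 0 -8 -3 -1 4 -2 1
a[mid]=-10<-4: swap a[1],a[2]; lo=2,mid=3 → -5 -10 -4 7 0 -8 -3 -1 4 -2 1
a[mid]=7>-4: swap a[3],a[6]; hi=5 → -5 -10 -4 -3 0 -8 7 -1 4 -2 1
a[mid]=-3>-4: swap a[3],a[5]; hi=4 → -5 -10 -4 -8 0 -3 7 -1 4 -2 1
a[mid]=-8<-4: swap a[2],a[3]; lo=3,mid=4 → -5 -10 -8 -4 0 -3 7 -1 4 -2 1
a[mid]=0>-4: swap a[4],a[4]; hi=3 → -5 -10 -8 -4 0 -3 7 -1 4 -2 1
end: lo=3, hi=3; a = -5 -10 -8 -4 0 -3 7 -1 4 -2 1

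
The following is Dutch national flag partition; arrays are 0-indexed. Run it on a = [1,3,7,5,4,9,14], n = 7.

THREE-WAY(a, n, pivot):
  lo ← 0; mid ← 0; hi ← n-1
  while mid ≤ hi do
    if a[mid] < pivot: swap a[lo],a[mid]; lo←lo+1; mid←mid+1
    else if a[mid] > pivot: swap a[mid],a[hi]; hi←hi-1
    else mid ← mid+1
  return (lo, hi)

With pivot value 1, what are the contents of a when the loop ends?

lo=0 mid=0 hi=6
1=1: mid=1
3>1: swap(1,6), hi=5 ⇒ [1,14,7,5,4,9,3]
14>1: swap(1,5), hi=4 ⇒ [1,9,7,5,4,14,3]
9>1: swap(1,4), hi=3 ⇒ [1,4,7,5,9,14,3]
4>1: swap(1,3), hi=2 ⇒ [1,5,7,4,9,14,3]
5>1: swap(1,2), hi=1 ⇒ [1,7,5,4,9,14,3]
7>1: swap(1,1), hi=0 ⇒ [1,7,5,4,9,14,3]
done. lo=0 hi=0; a=[1,7,5,4,9,14,3]

[1,7,5,4,9,14,3]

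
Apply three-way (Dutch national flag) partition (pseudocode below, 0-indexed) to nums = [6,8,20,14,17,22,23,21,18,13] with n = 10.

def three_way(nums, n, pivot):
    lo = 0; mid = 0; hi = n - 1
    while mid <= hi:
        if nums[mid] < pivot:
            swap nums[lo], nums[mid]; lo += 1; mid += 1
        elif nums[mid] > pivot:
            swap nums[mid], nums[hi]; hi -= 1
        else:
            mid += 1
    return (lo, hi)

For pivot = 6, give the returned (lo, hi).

(0, 0)

pivot = 6; lo=0, mid=0, hi=9
nums[mid]=6=6: mid=1
nums[mid]=8>6: swap nums[1],nums[9]; hi=8 → [6,13,20,14,17,22,23,21,18,8]
nums[mid]=13>6: swap nums[1],nums[8]; hi=7 → [6,18,20,14,17,22,23,21,13,8]
nums[mid]=18>6: swap nums[1],nums[7]; hi=6 → [6,21,20,14,17,22,23,18,13,8]
nums[mid]=21>6: swap nums[1],nums[6]; hi=5 → [6,23,20,14,17,22,21,18,13,8]
nums[mid]=23>6: swap nums[1],nums[5]; hi=4 → [6,22,20,14,17,23,21,18,13,8]
nums[mid]=22>6: swap nums[1],nums[4]; hi=3 → [6,17,20,14,22,23,21,18,13,8]
nums[mid]=17>6: swap nums[1],nums[3]; hi=2 → [6,14,20,17,22,23,21,18,13,8]
nums[mid]=14>6: swap nums[1],nums[2]; hi=1 → [6,20,14,17,22,23,21,18,13,8]
nums[mid]=20>6: swap nums[1],nums[1]; hi=0 → [6,20,14,17,22,23,21,18,13,8]
end: lo=0, hi=0; nums = [6,20,14,17,22,23,21,18,13,8]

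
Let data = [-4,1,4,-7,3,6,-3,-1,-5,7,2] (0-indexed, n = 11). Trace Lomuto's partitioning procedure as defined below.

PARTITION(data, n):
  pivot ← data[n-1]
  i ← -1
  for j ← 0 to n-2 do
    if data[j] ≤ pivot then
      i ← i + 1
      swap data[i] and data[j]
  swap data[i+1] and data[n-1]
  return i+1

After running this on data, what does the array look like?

pivot=2, i=-1
j=0: -4≤2, i=0, swap(0,0) ⇒ [-4,1,4,-7,3,6,-3,-1,-5,7,2]
j=1: 1≤2, i=1, swap(1,1) ⇒ [-4,1,4,-7,3,6,-3,-1,-5,7,2]
j=2: 4>2, skip
j=3: -7≤2, i=2, swap(2,3) ⇒ [-4,1,-7,4,3,6,-3,-1,-5,7,2]
j=4: 3>2, skip
j=5: 6>2, skip
j=6: -3≤2, i=3, swap(3,6) ⇒ [-4,1,-7,-3,3,6,4,-1,-5,7,2]
j=7: -1≤2, i=4, swap(4,7) ⇒ [-4,1,-7,-3,-1,6,4,3,-5,7,2]
j=8: -5≤2, i=5, swap(5,8) ⇒ [-4,1,-7,-3,-1,-5,4,3,6,7,2]
j=9: 7>2, skip
swap(6,10) ⇒ [-4,1,-7,-3,-1,-5,2,3,6,7,4]; return 6

[-4,1,-7,-3,-1,-5,2,3,6,7,4]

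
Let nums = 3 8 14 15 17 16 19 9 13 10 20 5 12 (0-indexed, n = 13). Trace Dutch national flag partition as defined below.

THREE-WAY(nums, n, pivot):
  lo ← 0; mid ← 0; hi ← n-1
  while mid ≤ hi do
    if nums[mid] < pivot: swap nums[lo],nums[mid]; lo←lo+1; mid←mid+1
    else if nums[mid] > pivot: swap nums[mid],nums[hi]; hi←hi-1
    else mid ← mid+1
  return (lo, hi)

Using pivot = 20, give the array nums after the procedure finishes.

pivot = 20; lo=0, mid=0, hi=12
nums[mid]=3<20: swap nums[0],nums[0]; lo=1,mid=1 → 3 8 14 15 17 16 19 9 13 10 20 5 12
nums[mid]=8<20: swap nums[1],nums[1]; lo=2,mid=2 → 3 8 14 15 17 16 19 9 13 10 20 5 12
nums[mid]=14<20: swap nums[2],nums[2]; lo=3,mid=3 → 3 8 14 15 17 16 19 9 13 10 20 5 12
nums[mid]=15<20: swap nums[3],nums[3]; lo=4,mid=4 → 3 8 14 15 17 16 19 9 13 10 20 5 12
nums[mid]=17<20: swap nums[4],nums[4]; lo=5,mid=5 → 3 8 14 15 17 16 19 9 13 10 20 5 12
nums[mid]=16<20: swap nums[5],nums[5]; lo=6,mid=6 → 3 8 14 15 17 16 19 9 13 10 20 5 12
nums[mid]=19<20: swap nums[6],nums[6]; lo=7,mid=7 → 3 8 14 15 17 16 19 9 13 10 20 5 12
nums[mid]=9<20: swap nums[7],nums[7]; lo=8,mid=8 → 3 8 14 15 17 16 19 9 13 10 20 5 12
nums[mid]=13<20: swap nums[8],nums[8]; lo=9,mid=9 → 3 8 14 15 17 16 19 9 13 10 20 5 12
nums[mid]=10<20: swap nums[9],nums[9]; lo=10,mid=10 → 3 8 14 15 17 16 19 9 13 10 20 5 12
nums[mid]=20=20: mid=11
nums[mid]=5<20: swap nums[10],nums[11]; lo=11,mid=12 → 3 8 14 15 17 16 19 9 13 10 5 20 12
nums[mid]=12<20: swap nums[11],nums[12]; lo=12,mid=13 → 3 8 14 15 17 16 19 9 13 10 5 12 20
end: lo=12, hi=12; nums = 3 8 14 15 17 16 19 9 13 10 5 12 20

3 8 14 15 17 16 19 9 13 10 5 12 20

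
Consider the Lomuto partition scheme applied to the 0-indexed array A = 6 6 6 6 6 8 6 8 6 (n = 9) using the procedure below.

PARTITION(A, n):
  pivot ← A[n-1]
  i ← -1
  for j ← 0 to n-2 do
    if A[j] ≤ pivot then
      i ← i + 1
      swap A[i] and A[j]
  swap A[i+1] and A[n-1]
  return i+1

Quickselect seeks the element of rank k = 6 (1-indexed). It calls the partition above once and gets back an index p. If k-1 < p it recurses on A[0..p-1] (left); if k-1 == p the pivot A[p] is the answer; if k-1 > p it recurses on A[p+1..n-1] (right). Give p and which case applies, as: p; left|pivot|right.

pivot = A[8] = 6; i = -1
j=0: A[0]=6 ≤ 6 → i=0, swap A[0],A[0] (no change) → 6 6 6 6 6 8 6 8 6
j=1: A[1]=6 ≤ 6 → i=1, swap A[1],A[1] (no change) → 6 6 6 6 6 8 6 8 6
j=2: A[2]=6 ≤ 6 → i=2, swap A[2],A[2] (no change) → 6 6 6 6 6 8 6 8 6
j=3: A[3]=6 ≤ 6 → i=3, swap A[3],A[3] (no change) → 6 6 6 6 6 8 6 8 6
j=4: A[4]=6 ≤ 6 → i=4, swap A[4],A[4] (no change) → 6 6 6 6 6 8 6 8 6
j=5: A[5]=8 > 6 → no swap
j=6: A[6]=6 ≤ 6 → i=5, swap A[5],A[6] → 6 6 6 6 6 6 8 8 6
j=7: A[7]=8 > 6 → no swap
final swap A[6],A[8] → 6 6 6 6 6 6 6 8 8; return 6
p = 6; k-1 = 5 < 6 ⇒ left

6; left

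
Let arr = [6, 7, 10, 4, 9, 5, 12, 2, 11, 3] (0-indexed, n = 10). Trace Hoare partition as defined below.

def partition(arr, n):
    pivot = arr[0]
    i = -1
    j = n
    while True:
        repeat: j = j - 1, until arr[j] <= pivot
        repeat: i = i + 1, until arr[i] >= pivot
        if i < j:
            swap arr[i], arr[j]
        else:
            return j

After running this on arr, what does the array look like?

[3, 2, 5, 4, 9, 10, 12, 7, 11, 6]

pivot=6
j stops at 9 (3), i stops at 0 (6); swap ⇒ [3, 7, 10, 4, 9, 5, 12, 2, 11, 6]
j stops at 7 (2), i stops at 1 (7); swap ⇒ [3, 2, 10, 4, 9, 5, 12, 7, 11, 6]
j stops at 5 (5), i stops at 2 (10); swap ⇒ [3, 2, 5, 4, 9, 10, 12, 7, 11, 6]
j stops at 3, i stops at 4; i≥j ⇒ return 3. arr=[3, 2, 5, 4, 9, 10, 12, 7, 11, 6]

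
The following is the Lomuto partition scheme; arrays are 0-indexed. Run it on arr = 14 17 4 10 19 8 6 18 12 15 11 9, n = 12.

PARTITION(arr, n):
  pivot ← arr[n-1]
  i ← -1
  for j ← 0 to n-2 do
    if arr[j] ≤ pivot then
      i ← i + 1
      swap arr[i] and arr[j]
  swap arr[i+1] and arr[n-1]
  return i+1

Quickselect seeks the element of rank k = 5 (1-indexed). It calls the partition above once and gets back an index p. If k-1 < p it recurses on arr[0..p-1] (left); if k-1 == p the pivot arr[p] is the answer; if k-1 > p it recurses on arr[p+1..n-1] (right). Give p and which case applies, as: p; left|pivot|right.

3; right

pivot=9, i=-1
j=0: 14>9, skip
j=1: 17>9, skip
j=2: 4≤9, i=0, swap(0,2) ⇒ 4 17 14 10 19 8 6 18 12 15 11 9
j=3: 10>9, skip
j=4: 19>9, skip
j=5: 8≤9, i=1, swap(1,5) ⇒ 4 8 14 10 19 17 6 18 12 15 11 9
j=6: 6≤9, i=2, swap(2,6) ⇒ 4 8 6 10 19 17 14 18 12 15 11 9
j=7: 18>9, skip
j=8: 12>9, skip
j=9: 15>9, skip
j=10: 11>9, skip
swap(3,11) ⇒ 4 8 6 9 19 17 14 18 12 15 11 10; return 3
p = 3; k-1 = 4 > 3 ⇒ right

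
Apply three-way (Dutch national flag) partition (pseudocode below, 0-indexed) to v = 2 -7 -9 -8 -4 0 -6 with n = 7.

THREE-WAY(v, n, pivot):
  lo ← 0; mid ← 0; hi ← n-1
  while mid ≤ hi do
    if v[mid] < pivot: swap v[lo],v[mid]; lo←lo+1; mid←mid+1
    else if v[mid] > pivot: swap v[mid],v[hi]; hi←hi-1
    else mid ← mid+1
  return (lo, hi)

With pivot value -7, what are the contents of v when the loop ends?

-8 -9 -7 -4 0 -6 2

lo=0 mid=0 hi=6
2>-7: swap(0,6), hi=5 ⇒ -6 -7 -9 -8 -4 0 2
-6>-7: swap(0,5), hi=4 ⇒ 0 -7 -9 -8 -4 -6 2
0>-7: swap(0,4), hi=3 ⇒ -4 -7 -9 -8 0 -6 2
-4>-7: swap(0,3), hi=2 ⇒ -8 -7 -9 -4 0 -6 2
-8<-7: swap(0,0), lo=1 mid=1 ⇒ -8 -7 -9 -4 0 -6 2
-7=-7: mid=2
-9<-7: swap(1,2), lo=2 mid=3 ⇒ -8 -9 -7 -4 0 -6 2
done. lo=2 hi=2; v=-8 -9 -7 -4 0 -6 2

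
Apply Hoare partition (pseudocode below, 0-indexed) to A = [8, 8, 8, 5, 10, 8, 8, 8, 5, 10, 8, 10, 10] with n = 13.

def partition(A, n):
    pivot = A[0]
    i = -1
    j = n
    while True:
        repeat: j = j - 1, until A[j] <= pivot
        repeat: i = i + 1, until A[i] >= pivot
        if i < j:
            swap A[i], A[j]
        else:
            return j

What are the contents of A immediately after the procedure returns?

pivot = A[0] = 8; i = -1, j = 13
j→10 (A[10]=8≤8), i→0 (A[0]=8≥8); i<j, swap → [8, 8, 8, 5, 10, 8, 8, 8, 5, 10, 8, 10, 10]
j→8 (A[8]=5≤8), i→1 (A[1]=8≥8); i<j, swap → [8, 5, 8, 5, 10, 8, 8, 8, 8, 10, 8, 10, 10]
j→7 (A[7]=8≤8), i→2 (A[2]=8≥8); i<j, swap → [8, 5, 8, 5, 10, 8, 8, 8, 8, 10, 8, 10, 10]
j→6 (A[6]=8≤8), i→4 (A[4]=10≥8); i<j, swap → [8, 5, 8, 5, 8, 8, 10, 8, 8, 10, 8, 10, 10]
j→5, i→5; i≥j, return j=5. A = [8, 5, 8, 5, 8, 8, 10, 8, 8, 10, 8, 10, 10]

[8, 5, 8, 5, 8, 8, 10, 8, 8, 10, 8, 10, 10]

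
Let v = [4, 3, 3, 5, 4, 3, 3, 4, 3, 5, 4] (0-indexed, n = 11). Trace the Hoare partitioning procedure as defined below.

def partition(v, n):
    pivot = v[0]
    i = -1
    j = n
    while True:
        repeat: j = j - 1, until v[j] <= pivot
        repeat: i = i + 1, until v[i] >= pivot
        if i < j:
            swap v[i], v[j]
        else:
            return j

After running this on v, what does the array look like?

[4, 3, 3, 3, 4, 3, 3, 4, 5, 5, 4]

pivot=4
j stops at 10 (4), i stops at 0 (4); swap ⇒ [4, 3, 3, 5, 4, 3, 3, 4, 3, 5, 4]
j stops at 8 (3), i stops at 3 (5); swap ⇒ [4, 3, 3, 3, 4, 3, 3, 4, 5, 5, 4]
j stops at 7 (4), i stops at 4 (4); swap ⇒ [4, 3, 3, 3, 4, 3, 3, 4, 5, 5, 4]
j stops at 6, i stops at 7; i≥j ⇒ return 6. v=[4, 3, 3, 3, 4, 3, 3, 4, 5, 5, 4]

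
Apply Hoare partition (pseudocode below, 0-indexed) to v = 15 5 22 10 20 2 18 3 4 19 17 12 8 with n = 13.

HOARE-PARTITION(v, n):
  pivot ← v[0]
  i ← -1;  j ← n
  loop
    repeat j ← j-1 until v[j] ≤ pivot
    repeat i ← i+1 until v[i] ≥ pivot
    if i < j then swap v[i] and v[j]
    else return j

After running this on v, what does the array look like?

pivot=15
j stops at 12 (8), i stops at 0 (15); swap ⇒ 8 5 22 10 20 2 18 3 4 19 17 12 15
j stops at 11 (12), i stops at 2 (22); swap ⇒ 8 5 12 10 20 2 18 3 4 19 17 22 15
j stops at 8 (4), i stops at 4 (20); swap ⇒ 8 5 12 10 4 2 18 3 20 19 17 22 15
j stops at 7 (3), i stops at 6 (18); swap ⇒ 8 5 12 10 4 2 3 18 20 19 17 22 15
j stops at 6, i stops at 7; i≥j ⇒ return 6. v=8 5 12 10 4 2 3 18 20 19 17 22 15

8 5 12 10 4 2 3 18 20 19 17 22 15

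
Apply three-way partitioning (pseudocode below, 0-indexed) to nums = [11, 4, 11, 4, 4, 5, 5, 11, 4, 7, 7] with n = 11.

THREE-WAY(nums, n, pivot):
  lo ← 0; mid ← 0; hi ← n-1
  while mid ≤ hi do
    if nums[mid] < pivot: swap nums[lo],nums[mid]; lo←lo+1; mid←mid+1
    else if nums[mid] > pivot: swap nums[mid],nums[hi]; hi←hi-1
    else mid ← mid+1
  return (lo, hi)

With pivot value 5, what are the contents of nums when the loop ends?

lo=0 mid=0 hi=10
11>5: swap(0,10), hi=9 ⇒ [7, 4, 11, 4, 4, 5, 5, 11, 4, 7, 11]
7>5: swap(0,9), hi=8 ⇒ [7, 4, 11, 4, 4, 5, 5, 11, 4, 7, 11]
7>5: swap(0,8), hi=7 ⇒ [4, 4, 11, 4, 4, 5, 5, 11, 7, 7, 11]
4<5: swap(0,0), lo=1 mid=1 ⇒ [4, 4, 11, 4, 4, 5, 5, 11, 7, 7, 11]
4<5: swap(1,1), lo=2 mid=2 ⇒ [4, 4, 11, 4, 4, 5, 5, 11, 7, 7, 11]
11>5: swap(2,7), hi=6 ⇒ [4, 4, 11, 4, 4, 5, 5, 11, 7, 7, 11]
11>5: swap(2,6), hi=5 ⇒ [4, 4, 5, 4, 4, 5, 11, 11, 7, 7, 11]
5=5: mid=3
4<5: swap(2,3), lo=3 mid=4 ⇒ [4, 4, 4, 5, 4, 5, 11, 11, 7, 7, 11]
4<5: swap(3,4), lo=4 mid=5 ⇒ [4, 4, 4, 4, 5, 5, 11, 11, 7, 7, 11]
5=5: mid=6
done. lo=4 hi=5; nums=[4, 4, 4, 4, 5, 5, 11, 11, 7, 7, 11]

[4, 4, 4, 4, 5, 5, 11, 11, 7, 7, 11]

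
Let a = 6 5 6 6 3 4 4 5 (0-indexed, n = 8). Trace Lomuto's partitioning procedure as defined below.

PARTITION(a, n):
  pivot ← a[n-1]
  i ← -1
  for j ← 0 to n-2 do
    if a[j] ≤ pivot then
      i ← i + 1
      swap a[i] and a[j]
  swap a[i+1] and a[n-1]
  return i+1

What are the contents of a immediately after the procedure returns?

5 3 4 4 5 6 6 6

pivot = a[7] = 5; i = -1
j=0: a[0]=6 > 5 → no swap
j=1: a[1]=5 ≤ 5 → i=0, swap a[0],a[1] → 5 6 6 6 3 4 4 5
j=2: a[2]=6 > 5 → no swap
j=3: a[3]=6 > 5 → no swap
j=4: a[4]=3 ≤ 5 → i=1, swap a[1],a[4] → 5 3 6 6 6 4 4 5
j=5: a[5]=4 ≤ 5 → i=2, swap a[2],a[5] → 5 3 4 6 6 6 4 5
j=6: a[6]=4 ≤ 5 → i=3, swap a[3],a[6] → 5 3 4 4 6 6 6 5
final swap a[4],a[7] → 5 3 4 4 5 6 6 6; return 4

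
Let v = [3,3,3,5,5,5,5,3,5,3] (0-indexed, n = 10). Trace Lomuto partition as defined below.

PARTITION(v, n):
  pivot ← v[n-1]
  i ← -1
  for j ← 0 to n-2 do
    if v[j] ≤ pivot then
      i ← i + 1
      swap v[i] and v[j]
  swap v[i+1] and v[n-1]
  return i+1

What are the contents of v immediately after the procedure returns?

pivot = v[9] = 3; i = -1
j=0: v[0]=3 ≤ 3 → i=0, swap v[0],v[0] (no change) → [3,3,3,5,5,5,5,3,5,3]
j=1: v[1]=3 ≤ 3 → i=1, swap v[1],v[1] (no change) → [3,3,3,5,5,5,5,3,5,3]
j=2: v[2]=3 ≤ 3 → i=2, swap v[2],v[2] (no change) → [3,3,3,5,5,5,5,3,5,3]
j=3: v[3]=5 > 3 → no swap
j=4: v[4]=5 > 3 → no swap
j=5: v[5]=5 > 3 → no swap
j=6: v[6]=5 > 3 → no swap
j=7: v[7]=3 ≤ 3 → i=3, swap v[3],v[7] → [3,3,3,3,5,5,5,5,5,3]
j=8: v[8]=5 > 3 → no swap
final swap v[4],v[9] → [3,3,3,3,3,5,5,5,5,5]; return 4

[3,3,3,3,3,5,5,5,5,5]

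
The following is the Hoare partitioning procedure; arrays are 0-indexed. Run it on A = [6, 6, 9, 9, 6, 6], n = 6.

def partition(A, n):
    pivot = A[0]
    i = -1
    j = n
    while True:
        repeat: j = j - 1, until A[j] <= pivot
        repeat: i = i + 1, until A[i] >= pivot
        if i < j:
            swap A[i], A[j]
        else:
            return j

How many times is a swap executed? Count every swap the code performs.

2

pivot=6
j stops at 5 (6), i stops at 0 (6); swap ⇒ [6, 6, 9, 9, 6, 6]
j stops at 4 (6), i stops at 1 (6); swap ⇒ [6, 6, 9, 9, 6, 6]
j stops at 1, i stops at 2; i≥j ⇒ return 1. A=[6, 6, 9, 9, 6, 6]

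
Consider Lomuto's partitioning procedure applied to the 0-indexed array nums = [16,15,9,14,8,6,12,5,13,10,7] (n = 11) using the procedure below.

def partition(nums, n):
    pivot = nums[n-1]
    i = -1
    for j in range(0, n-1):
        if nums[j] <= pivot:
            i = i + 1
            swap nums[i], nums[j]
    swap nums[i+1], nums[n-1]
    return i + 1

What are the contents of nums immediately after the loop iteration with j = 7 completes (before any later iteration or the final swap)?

[6,5,9,14,8,16,12,15,13,10,7]

pivot = nums[10] = 7; i = -1
j=0: nums[0]=16 > 7 → no swap
j=1: nums[1]=15 > 7 → no swap
j=2: nums[2]=9 > 7 → no swap
j=3: nums[3]=14 > 7 → no swap
j=4: nums[4]=8 > 7 → no swap
j=5: nums[5]=6 ≤ 7 → i=0, swap nums[0],nums[5] → [6,15,9,14,8,16,12,5,13,10,7]
j=6: nums[6]=12 > 7 → no swap
j=7: nums[7]=5 ≤ 7 → i=1, swap nums[1],nums[7] → [6,5,9,14,8,16,12,15,13,10,7]
(after j=7) nums = [6,5,9,14,8,16,12,15,13,10,7]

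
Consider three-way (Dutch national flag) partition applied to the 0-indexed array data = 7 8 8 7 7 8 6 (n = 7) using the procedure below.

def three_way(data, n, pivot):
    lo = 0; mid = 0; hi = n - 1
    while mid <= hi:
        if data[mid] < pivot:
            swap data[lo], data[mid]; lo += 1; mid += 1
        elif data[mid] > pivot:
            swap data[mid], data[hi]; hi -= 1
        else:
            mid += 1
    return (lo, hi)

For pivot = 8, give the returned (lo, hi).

(4, 6)

lo=0 mid=0 hi=6
7<8: swap(0,0), lo=1 mid=1 ⇒ 7 8 8 7 7 8 6
8=8: mid=2
8=8: mid=3
7<8: swap(1,3), lo=2 mid=4 ⇒ 7 7 8 8 7 8 6
7<8: swap(2,4), lo=3 mid=5 ⇒ 7 7 7 8 8 8 6
8=8: mid=6
6<8: swap(3,6), lo=4 mid=7 ⇒ 7 7 7 6 8 8 8
done. lo=4 hi=6; data=7 7 7 6 8 8 8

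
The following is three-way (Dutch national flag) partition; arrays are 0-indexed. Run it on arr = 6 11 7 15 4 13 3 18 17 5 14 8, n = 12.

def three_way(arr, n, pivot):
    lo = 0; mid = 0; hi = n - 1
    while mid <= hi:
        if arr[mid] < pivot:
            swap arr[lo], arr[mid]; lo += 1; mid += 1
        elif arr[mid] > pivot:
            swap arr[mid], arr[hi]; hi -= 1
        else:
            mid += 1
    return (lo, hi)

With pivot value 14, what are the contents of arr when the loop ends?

6 11 7 8 4 13 3 5 14 17 18 15

pivot = 14; lo=0, mid=0, hi=11
arr[mid]=6<14: swap arr[0],arr[0]; lo=1,mid=1 → 6 11 7 15 4 13 3 18 17 5 14 8
arr[mid]=11<14: swap arr[1],arr[1]; lo=2,mid=2 → 6 11 7 15 4 13 3 18 17 5 14 8
arr[mid]=7<14: swap arr[2],arr[2]; lo=3,mid=3 → 6 11 7 15 4 13 3 18 17 5 14 8
arr[mid]=15>14: swap arr[3],arr[11]; hi=10 → 6 11 7 8 4 13 3 18 17 5 14 15
arr[mid]=8<14: swap arr[3],arr[3]; lo=4,mid=4 → 6 11 7 8 4 13 3 18 17 5 14 15
arr[mid]=4<14: swap arr[4],arr[4]; lo=5,mid=5 → 6 11 7 8 4 13 3 18 17 5 14 15
arr[mid]=13<14: swap arr[5],arr[5]; lo=6,mid=6 → 6 11 7 8 4 13 3 18 17 5 14 15
arr[mid]=3<14: swap arr[6],arr[6]; lo=7,mid=7 → 6 11 7 8 4 13 3 18 17 5 14 15
arr[mid]=18>14: swap arr[7],arr[10]; hi=9 → 6 11 7 8 4 13 3 14 17 5 18 15
arr[mid]=14=14: mid=8
arr[mid]=17>14: swap arr[8],arr[9]; hi=8 → 6 11 7 8 4 13 3 14 5 17 18 15
arr[mid]=5<14: swap arr[7],arr[8]; lo=8,mid=9 → 6 11 7 8 4 13 3 5 14 17 18 15
end: lo=8, hi=8; arr = 6 11 7 8 4 13 3 5 14 17 18 15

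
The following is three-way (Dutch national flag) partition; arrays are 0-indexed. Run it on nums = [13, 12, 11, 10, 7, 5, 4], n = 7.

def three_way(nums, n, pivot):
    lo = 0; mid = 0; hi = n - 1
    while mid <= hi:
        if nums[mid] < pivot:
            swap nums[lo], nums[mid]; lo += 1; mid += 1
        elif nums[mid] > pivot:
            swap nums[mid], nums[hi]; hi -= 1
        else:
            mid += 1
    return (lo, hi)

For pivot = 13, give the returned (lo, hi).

lo=0 mid=0 hi=6
13=13: mid=1
12<13: swap(0,1), lo=1 mid=2 ⇒ [12, 13, 11, 10, 7, 5, 4]
11<13: swap(1,2), lo=2 mid=3 ⇒ [12, 11, 13, 10, 7, 5, 4]
10<13: swap(2,3), lo=3 mid=4 ⇒ [12, 11, 10, 13, 7, 5, 4]
7<13: swap(3,4), lo=4 mid=5 ⇒ [12, 11, 10, 7, 13, 5, 4]
5<13: swap(4,5), lo=5 mid=6 ⇒ [12, 11, 10, 7, 5, 13, 4]
4<13: swap(5,6), lo=6 mid=7 ⇒ [12, 11, 10, 7, 5, 4, 13]
done. lo=6 hi=6; nums=[12, 11, 10, 7, 5, 4, 13]

(6, 6)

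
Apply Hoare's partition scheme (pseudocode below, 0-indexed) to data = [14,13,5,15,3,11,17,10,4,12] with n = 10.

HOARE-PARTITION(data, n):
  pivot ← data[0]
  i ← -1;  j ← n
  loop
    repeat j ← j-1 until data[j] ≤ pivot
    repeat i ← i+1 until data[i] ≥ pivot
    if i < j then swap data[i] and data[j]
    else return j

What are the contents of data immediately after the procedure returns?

[12,13,5,4,3,11,10,17,15,14]

pivot = data[0] = 14; i = -1, j = 10
j→9 (data[9]=12≤14), i→0 (data[0]=14≥14); i<j, swap → [12,13,5,15,3,11,17,10,4,14]
j→8 (data[8]=4≤14), i→3 (data[3]=15≥14); i<j, swap → [12,13,5,4,3,11,17,10,15,14]
j→7 (data[7]=10≤14), i→6 (data[6]=17≥14); i<j, swap → [12,13,5,4,3,11,10,17,15,14]
j→6, i→7; i≥j, return j=6. data = [12,13,5,4,3,11,10,17,15,14]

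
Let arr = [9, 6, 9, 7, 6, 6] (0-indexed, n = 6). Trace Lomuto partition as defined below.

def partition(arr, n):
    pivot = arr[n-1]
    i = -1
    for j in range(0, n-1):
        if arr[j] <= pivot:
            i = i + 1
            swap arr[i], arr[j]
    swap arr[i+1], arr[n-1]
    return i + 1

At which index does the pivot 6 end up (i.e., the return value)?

pivot = arr[5] = 6; i = -1
j=0: arr[0]=9 > 6 → no swap
j=1: arr[1]=6 ≤ 6 → i=0, swap arr[0],arr[1] → [6, 9, 9, 7, 6, 6]
j=2: arr[2]=9 > 6 → no swap
j=3: arr[3]=7 > 6 → no swap
j=4: arr[4]=6 ≤ 6 → i=1, swap arr[1],arr[4] → [6, 6, 9, 7, 9, 6]
final swap arr[2],arr[5] → [6, 6, 6, 7, 9, 9]; return 2

2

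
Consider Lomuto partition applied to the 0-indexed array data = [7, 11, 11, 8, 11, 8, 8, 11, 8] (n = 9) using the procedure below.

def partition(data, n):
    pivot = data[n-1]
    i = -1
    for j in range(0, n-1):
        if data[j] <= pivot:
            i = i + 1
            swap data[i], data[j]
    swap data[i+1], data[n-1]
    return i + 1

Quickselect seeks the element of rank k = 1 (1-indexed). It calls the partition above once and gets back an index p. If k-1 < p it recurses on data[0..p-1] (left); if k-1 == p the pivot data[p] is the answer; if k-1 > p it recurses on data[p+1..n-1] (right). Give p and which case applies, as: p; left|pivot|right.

4; left

pivot = data[8] = 8; i = -1
j=0: data[0]=7 ≤ 8 → i=0, swap data[0],data[0] (no change) → [7, 11, 11, 8, 11, 8, 8, 11, 8]
j=1: data[1]=11 > 8 → no swap
j=2: data[2]=11 > 8 → no swap
j=3: data[3]=8 ≤ 8 → i=1, swap data[1],data[3] → [7, 8, 11, 11, 11, 8, 8, 11, 8]
j=4: data[4]=11 > 8 → no swap
j=5: data[5]=8 ≤ 8 → i=2, swap data[2],data[5] → [7, 8, 8, 11, 11, 11, 8, 11, 8]
j=6: data[6]=8 ≤ 8 → i=3, swap data[3],data[6] → [7, 8, 8, 8, 11, 11, 11, 11, 8]
j=7: data[7]=11 > 8 → no swap
final swap data[4],data[8] → [7, 8, 8, 8, 8, 11, 11, 11, 11]; return 4
p = 4; k-1 = 0 < 4 ⇒ left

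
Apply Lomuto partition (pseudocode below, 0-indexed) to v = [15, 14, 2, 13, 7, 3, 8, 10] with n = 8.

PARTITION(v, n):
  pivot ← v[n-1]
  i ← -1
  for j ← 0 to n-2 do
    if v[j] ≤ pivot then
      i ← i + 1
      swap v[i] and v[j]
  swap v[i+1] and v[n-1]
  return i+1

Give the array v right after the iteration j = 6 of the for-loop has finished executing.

pivot = v[7] = 10; i = -1
j=0: v[0]=15 > 10 → no swap
j=1: v[1]=14 > 10 → no swap
j=2: v[2]=2 ≤ 10 → i=0, swap v[0],v[2] → [2, 14, 15, 13, 7, 3, 8, 10]
j=3: v[3]=13 > 10 → no swap
j=4: v[4]=7 ≤ 10 → i=1, swap v[1],v[4] → [2, 7, 15, 13, 14, 3, 8, 10]
j=5: v[5]=3 ≤ 10 → i=2, swap v[2],v[5] → [2, 7, 3, 13, 14, 15, 8, 10]
j=6: v[6]=8 ≤ 10 → i=3, swap v[3],v[6] → [2, 7, 3, 8, 14, 15, 13, 10]
(after j=6) v = [2, 7, 3, 8, 14, 15, 13, 10]

[2, 7, 3, 8, 14, 15, 13, 10]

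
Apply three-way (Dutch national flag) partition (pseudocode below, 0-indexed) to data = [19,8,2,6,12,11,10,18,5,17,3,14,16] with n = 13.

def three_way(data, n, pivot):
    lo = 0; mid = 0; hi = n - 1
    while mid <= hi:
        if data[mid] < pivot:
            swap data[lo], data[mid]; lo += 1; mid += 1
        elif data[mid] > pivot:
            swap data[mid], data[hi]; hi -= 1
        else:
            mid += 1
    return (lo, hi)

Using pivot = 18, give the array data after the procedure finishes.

pivot = 18; lo=0, mid=0, hi=12
data[mid]=19>18: swap data[0],data[12]; hi=11 → [16,8,2,6,12,11,10,18,5,17,3,14,19]
data[mid]=16<18: swap data[0],data[0]; lo=1,mid=1 → [16,8,2,6,12,11,10,18,5,17,3,14,19]
data[mid]=8<18: swap data[1],data[1]; lo=2,mid=2 → [16,8,2,6,12,11,10,18,5,17,3,14,19]
data[mid]=2<18: swap data[2],data[2]; lo=3,mid=3 → [16,8,2,6,12,11,10,18,5,17,3,14,19]
data[mid]=6<18: swap data[3],data[3]; lo=4,mid=4 → [16,8,2,6,12,11,10,18,5,17,3,14,19]
data[mid]=12<18: swap data[4],data[4]; lo=5,mid=5 → [16,8,2,6,12,11,10,18,5,17,3,14,19]
data[mid]=11<18: swap data[5],data[5]; lo=6,mid=6 → [16,8,2,6,12,11,10,18,5,17,3,14,19]
data[mid]=10<18: swap data[6],data[6]; lo=7,mid=7 → [16,8,2,6,12,11,10,18,5,17,3,14,19]
data[mid]=18=18: mid=8
data[mid]=5<18: swap data[7],data[8]; lo=8,mid=9 → [16,8,2,6,12,11,10,5,18,17,3,14,19]
data[mid]=17<18: swap data[8],data[9]; lo=9,mid=10 → [16,8,2,6,12,11,10,5,17,18,3,14,19]
data[mid]=3<18: swap data[9],data[10]; lo=10,mid=11 → [16,8,2,6,12,11,10,5,17,3,18,14,19]
data[mid]=14<18: swap data[10],data[11]; lo=11,mid=12 → [16,8,2,6,12,11,10,5,17,3,14,18,19]
end: lo=11, hi=11; data = [16,8,2,6,12,11,10,5,17,3,14,18,19]

[16,8,2,6,12,11,10,5,17,3,14,18,19]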